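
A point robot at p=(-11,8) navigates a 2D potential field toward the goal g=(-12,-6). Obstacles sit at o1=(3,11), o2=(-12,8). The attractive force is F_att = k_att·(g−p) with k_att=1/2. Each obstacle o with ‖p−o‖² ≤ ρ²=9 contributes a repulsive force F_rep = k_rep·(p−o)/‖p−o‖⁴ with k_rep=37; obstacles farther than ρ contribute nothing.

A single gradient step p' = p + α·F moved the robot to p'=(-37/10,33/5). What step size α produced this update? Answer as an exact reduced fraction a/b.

α = 1/5

F_att = 1/2·(g−p) = 1/2·(-1,-14) = (-0.5000,-7.0000)
o1: d²=205 > ρ²=9 → inactive
o2: d²=1 ≤ ρ²=9; F_rep = 37·(1,0)/1² = (37.0000,0.0000)
F = F_att + ΣF_rep = (36.5000,-7.0000)
Δp = p'−p = (7.3000,-1.4000); α = Δx/Fx = (73/10) / (73/2) = 1/5
check: Δy/Fy = (-7/5) / (-7) = 1/5 ✓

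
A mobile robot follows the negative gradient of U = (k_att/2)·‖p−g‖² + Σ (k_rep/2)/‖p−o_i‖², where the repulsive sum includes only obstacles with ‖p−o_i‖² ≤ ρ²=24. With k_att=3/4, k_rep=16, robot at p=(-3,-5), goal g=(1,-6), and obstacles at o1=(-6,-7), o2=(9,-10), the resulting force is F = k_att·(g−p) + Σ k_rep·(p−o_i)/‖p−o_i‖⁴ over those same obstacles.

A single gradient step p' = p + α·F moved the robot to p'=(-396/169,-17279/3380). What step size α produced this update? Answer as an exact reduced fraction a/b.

F_att = 3/4·(g−p) = 3/4·(4,-1) = (3.0000,-0.7500)
o1: d²=13 ≤ ρ²=24; F_rep = 16·(3,2)/13² = (0.2840,0.1893)
o2: d²=169 > ρ²=24 → inactive
F = F_att + ΣF_rep = (3.2840,-0.5607)
Δp = p'−p = (0.6568,-0.1121); α = Δx/Fx = (111/169) / (555/169) = 1/5
check: Δy/Fy = (-379/3380) / (-379/676) = 1/5 ✓

α = 1/5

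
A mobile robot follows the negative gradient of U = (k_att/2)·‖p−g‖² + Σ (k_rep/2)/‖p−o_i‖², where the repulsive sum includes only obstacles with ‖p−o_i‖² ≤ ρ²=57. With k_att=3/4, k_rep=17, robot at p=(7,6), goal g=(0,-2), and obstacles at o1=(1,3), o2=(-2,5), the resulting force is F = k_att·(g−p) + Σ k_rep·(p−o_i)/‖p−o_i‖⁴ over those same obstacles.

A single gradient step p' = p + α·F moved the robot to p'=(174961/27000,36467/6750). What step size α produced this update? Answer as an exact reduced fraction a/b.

F_att = 3/4·(g−p) = 3/4·(-7,-8) = (-5.2500,-6.0000)
o1: d²=45 ≤ ρ²=57; F_rep = 17·(6,3)/45² = (0.0504,0.0252)
o2: d²=82 > ρ²=57 → inactive
F = F_att + ΣF_rep = (-5.1996,-5.9748)
Δp = p'−p = (-0.5200,-0.5975); α = Δx/Fx = (-14039/27000) / (-14039/2700) = 1/10
check: Δy/Fy = (-4033/6750) / (-4033/675) = 1/10 ✓

α = 1/10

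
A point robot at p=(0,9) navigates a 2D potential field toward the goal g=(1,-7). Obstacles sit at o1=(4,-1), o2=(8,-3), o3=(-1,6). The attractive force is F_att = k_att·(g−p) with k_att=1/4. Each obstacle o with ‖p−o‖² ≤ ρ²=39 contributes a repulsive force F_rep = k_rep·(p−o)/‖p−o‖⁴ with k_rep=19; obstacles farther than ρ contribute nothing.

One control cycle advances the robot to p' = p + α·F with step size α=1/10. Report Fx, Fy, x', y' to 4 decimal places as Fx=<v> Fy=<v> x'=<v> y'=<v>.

F_att = 1/4·(g−p) = 1/4·(1,-16) = (0.2500,-4.0000)
o1: d²=116 > ρ²=39 → inactive
o2: d²=208 > ρ²=39 → inactive
o3: d²=10 ≤ ρ²=39; F_rep = 19·(1,3)/10² = (0.1900,0.5700)
F = F_att + ΣF_rep = (0.4400,-3.4300)
p' = p + 1/10·F = (0.0440,8.6570)

Fx=0.4400 Fy=-3.4300 x'=0.0440 y'=8.6570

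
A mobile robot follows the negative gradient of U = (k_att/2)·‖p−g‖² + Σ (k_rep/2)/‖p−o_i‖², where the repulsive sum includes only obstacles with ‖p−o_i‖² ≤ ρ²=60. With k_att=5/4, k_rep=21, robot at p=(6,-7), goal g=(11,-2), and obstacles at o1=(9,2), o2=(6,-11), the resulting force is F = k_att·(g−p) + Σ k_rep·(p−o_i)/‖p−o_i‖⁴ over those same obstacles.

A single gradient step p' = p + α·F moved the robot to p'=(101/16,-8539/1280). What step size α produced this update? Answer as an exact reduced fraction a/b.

F_att = 5/4·(g−p) = 5/4·(5,5) = (6.2500,6.2500)
o1: d²=90 > ρ²=60 → inactive
o2: d²=16 ≤ ρ²=60; F_rep = 21·(0,4)/16² = (0.0000,0.3281)
F = F_att + ΣF_rep = (6.2500,6.5781)
Δp = p'−p = (0.3125,0.3289); α = Δx/Fx = (5/16) / (25/4) = 1/20
check: Δy/Fy = (421/1280) / (421/64) = 1/20 ✓

α = 1/20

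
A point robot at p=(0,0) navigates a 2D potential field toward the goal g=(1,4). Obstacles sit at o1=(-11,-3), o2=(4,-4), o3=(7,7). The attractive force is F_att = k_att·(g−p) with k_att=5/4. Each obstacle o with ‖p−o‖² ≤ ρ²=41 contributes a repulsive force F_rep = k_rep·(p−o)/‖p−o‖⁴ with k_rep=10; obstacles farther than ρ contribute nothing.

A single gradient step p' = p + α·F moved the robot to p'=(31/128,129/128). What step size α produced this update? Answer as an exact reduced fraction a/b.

α = 1/5

F_att = 5/4·(g−p) = 5/4·(1,4) = (1.2500,5.0000)
o1: d²=130 > ρ²=41 → inactive
o2: d²=32 ≤ ρ²=41; F_rep = 10·(-4,4)/32² = (-0.0391,0.0391)
o3: d²=98 > ρ²=41 → inactive
F = F_att + ΣF_rep = (1.2109,5.0391)
Δp = p'−p = (0.2422,1.0078); α = Δx/Fx = (31/128) / (155/128) = 1/5
check: Δy/Fy = (129/128) / (645/128) = 1/5 ✓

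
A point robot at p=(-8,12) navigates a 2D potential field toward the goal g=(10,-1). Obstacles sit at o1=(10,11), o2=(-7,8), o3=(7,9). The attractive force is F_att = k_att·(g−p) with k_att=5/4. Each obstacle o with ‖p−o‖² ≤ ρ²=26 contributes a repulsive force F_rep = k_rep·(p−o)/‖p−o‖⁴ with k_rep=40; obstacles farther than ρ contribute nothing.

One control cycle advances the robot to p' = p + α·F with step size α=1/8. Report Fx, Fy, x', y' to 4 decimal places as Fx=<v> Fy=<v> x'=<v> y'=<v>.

F_att = 5/4·(g−p) = 5/4·(18,-13) = (22.5000,-16.2500)
o1: d²=325 > ρ²=26 → inactive
o2: d²=17 ≤ ρ²=26; F_rep = 40·(-1,4)/17² = (-0.1384,0.5536)
o3: d²=234 > ρ²=26 → inactive
F = F_att + ΣF_rep = (22.3616,-15.6964)
p' = p + 1/8·F = (-5.2048,10.0380)

Fx=22.3616 Fy=-15.6964 x'=-5.2048 y'=10.0380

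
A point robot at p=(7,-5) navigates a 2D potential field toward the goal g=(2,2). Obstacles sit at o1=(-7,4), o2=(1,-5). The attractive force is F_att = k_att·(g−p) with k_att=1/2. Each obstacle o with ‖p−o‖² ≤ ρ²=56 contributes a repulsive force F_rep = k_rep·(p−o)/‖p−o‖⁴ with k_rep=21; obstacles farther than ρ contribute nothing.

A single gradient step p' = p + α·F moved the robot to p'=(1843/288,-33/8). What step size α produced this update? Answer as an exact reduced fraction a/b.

F_att = 1/2·(g−p) = 1/2·(-5,7) = (-2.5000,3.5000)
o1: d²=277 > ρ²=56 → inactive
o2: d²=36 ≤ ρ²=56; F_rep = 21·(6,0)/36² = (0.0972,0.0000)
F = F_att + ΣF_rep = (-2.4028,3.5000)
Δp = p'−p = (-0.6007,0.8750); α = Δx/Fx = (-173/288) / (-173/72) = 1/4
check: Δy/Fy = (7/8) / (7/2) = 1/4 ✓

α = 1/4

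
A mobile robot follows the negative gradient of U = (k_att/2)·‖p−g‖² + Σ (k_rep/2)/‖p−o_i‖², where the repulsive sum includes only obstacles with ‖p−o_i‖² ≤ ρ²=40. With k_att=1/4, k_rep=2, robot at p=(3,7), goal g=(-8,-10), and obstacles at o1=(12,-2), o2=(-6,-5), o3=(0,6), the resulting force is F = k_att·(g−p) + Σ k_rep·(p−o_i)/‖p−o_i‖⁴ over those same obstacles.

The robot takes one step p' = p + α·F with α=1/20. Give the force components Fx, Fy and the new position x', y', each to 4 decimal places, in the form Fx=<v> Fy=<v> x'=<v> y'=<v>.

Fx=-2.6900 Fy=-4.2300 x'=2.8655 y'=6.7885

F_att = 1/4·(g−p) = 1/4·(-11,-17) = (-2.7500,-4.2500)
o1: d²=162 > ρ²=40 → inactive
o2: d²=225 > ρ²=40 → inactive
o3: d²=10 ≤ ρ²=40; F_rep = 2·(3,1)/10² = (0.0600,0.0200)
F = F_att + ΣF_rep = (-2.6900,-4.2300)
p' = p + 1/20·F = (2.8655,6.7885)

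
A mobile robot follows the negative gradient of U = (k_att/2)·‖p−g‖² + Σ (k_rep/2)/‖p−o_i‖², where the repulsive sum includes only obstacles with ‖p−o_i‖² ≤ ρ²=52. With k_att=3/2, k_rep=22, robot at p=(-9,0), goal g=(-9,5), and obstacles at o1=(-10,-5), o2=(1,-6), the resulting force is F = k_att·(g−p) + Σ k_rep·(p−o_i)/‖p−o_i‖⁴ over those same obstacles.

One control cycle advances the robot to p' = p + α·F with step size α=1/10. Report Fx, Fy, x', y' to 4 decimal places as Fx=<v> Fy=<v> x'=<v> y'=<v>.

F_att = 3/2·(g−p) = 3/2·(0,5) = (0.0000,7.5000)
o1: d²=26 ≤ ρ²=52; F_rep = 22·(1,5)/26² = (0.0325,0.1627)
o2: d²=136 > ρ²=52 → inactive
F = F_att + ΣF_rep = (0.0325,7.6627)
p' = p + 1/10·F = (-8.9967,0.7663)

Fx=0.0325 Fy=7.6627 x'=-8.9967 y'=0.7663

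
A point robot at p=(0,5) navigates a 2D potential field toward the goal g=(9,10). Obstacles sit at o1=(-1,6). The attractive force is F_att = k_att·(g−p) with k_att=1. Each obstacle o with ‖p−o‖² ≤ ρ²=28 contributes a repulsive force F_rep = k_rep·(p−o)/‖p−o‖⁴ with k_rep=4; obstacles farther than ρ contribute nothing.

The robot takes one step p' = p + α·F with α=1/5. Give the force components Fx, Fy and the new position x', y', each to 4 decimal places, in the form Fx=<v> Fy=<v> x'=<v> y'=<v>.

F_att = 1·(g−p) = 1·(9,5) = (9.0000,5.0000)
o1: d²=2 ≤ ρ²=28; F_rep = 4·(1,-1)/2² = (1.0000,-1.0000)
F = F_att + ΣF_rep = (10.0000,4.0000)
p' = p + 1/5·F = (2.0000,5.8000)

Fx=10.0000 Fy=4.0000 x'=2.0000 y'=5.8000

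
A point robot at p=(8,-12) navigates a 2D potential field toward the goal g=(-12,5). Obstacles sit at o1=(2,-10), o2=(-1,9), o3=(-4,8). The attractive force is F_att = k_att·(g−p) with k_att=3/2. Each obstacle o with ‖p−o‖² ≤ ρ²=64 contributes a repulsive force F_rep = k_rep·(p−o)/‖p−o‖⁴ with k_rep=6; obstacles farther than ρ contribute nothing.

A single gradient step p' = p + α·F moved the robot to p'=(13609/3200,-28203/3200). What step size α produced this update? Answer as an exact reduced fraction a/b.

α = 1/8

F_att = 3/2·(g−p) = 3/2·(-20,17) = (-30.0000,25.5000)
o1: d²=40 ≤ ρ²=64; F_rep = 6·(6,-2)/40² = (0.0225,-0.0075)
o2: d²=522 > ρ²=64 → inactive
o3: d²=544 > ρ²=64 → inactive
F = F_att + ΣF_rep = (-29.9775,25.4925)
Δp = p'−p = (-3.7472,3.1866); α = Δx/Fx = (-11991/3200) / (-11991/400) = 1/8
check: Δy/Fy = (10197/3200) / (10197/400) = 1/8 ✓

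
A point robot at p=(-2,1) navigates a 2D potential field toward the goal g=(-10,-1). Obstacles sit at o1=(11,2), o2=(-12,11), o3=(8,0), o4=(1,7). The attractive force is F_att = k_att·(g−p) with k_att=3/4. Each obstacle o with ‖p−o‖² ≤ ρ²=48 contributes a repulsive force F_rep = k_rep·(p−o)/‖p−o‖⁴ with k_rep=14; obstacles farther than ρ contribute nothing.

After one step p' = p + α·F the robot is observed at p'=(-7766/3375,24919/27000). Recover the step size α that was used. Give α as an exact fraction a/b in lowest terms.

F_att = 3/4·(g−p) = 3/4·(-8,-2) = (-6.0000,-1.5000)
o1: d²=170 > ρ²=48 → inactive
o2: d²=200 > ρ²=48 → inactive
o3: d²=101 > ρ²=48 → inactive
o4: d²=45 ≤ ρ²=48; F_rep = 14·(-3,-6)/45² = (-0.0207,-0.0415)
F = F_att + ΣF_rep = (-6.0207,-1.5415)
Δp = p'−p = (-0.3010,-0.0771); α = Δx/Fx = (-1016/3375) / (-4064/675) = 1/20
check: Δy/Fy = (-2081/27000) / (-2081/1350) = 1/20 ✓

α = 1/20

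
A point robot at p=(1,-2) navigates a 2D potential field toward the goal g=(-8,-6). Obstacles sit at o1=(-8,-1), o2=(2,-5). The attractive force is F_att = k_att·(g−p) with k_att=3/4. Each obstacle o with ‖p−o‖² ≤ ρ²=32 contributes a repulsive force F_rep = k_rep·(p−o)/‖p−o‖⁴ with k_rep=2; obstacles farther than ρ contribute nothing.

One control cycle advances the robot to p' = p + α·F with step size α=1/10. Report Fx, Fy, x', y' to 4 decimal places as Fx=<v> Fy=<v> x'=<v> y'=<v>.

Fx=-6.7700 Fy=-2.9400 x'=0.3230 y'=-2.2940

F_att = 3/4·(g−p) = 3/4·(-9,-4) = (-6.7500,-3.0000)
o1: d²=82 > ρ²=32 → inactive
o2: d²=10 ≤ ρ²=32; F_rep = 2·(-1,3)/10² = (-0.0200,0.0600)
F = F_att + ΣF_rep = (-6.7700,-2.9400)
p' = p + 1/10·F = (0.3230,-2.2940)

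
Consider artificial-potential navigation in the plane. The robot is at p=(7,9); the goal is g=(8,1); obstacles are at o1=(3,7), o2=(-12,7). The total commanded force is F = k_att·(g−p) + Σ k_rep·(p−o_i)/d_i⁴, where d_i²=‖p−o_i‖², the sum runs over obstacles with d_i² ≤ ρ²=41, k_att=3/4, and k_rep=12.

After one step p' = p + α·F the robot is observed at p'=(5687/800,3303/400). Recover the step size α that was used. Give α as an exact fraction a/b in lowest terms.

α = 1/8

F_att = 3/4·(g−p) = 3/4·(1,-8) = (0.7500,-6.0000)
o1: d²=20 ≤ ρ²=41; F_rep = 12·(4,2)/20² = (0.1200,0.0600)
o2: d²=365 > ρ²=41 → inactive
F = F_att + ΣF_rep = (0.8700,-5.9400)
Δp = p'−p = (0.1087,-0.7425); α = Δx/Fx = (87/800) / (87/100) = 1/8
check: Δy/Fy = (-297/400) / (-297/50) = 1/8 ✓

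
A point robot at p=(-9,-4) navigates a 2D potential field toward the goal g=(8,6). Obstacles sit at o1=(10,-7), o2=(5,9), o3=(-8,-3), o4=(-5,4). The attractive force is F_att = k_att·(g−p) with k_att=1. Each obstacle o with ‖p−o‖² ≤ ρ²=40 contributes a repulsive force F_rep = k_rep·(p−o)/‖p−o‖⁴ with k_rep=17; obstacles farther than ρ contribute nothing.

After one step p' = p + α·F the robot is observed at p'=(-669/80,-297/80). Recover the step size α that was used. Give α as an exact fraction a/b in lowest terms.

F_att = 1·(g−p) = 1·(17,10) = (17.0000,10.0000)
o1: d²=370 > ρ²=40 → inactive
o2: d²=365 > ρ²=40 → inactive
o3: d²=2 ≤ ρ²=40; F_rep = 17·(-1,-1)/2² = (-4.2500,-4.2500)
o4: d²=80 > ρ²=40 → inactive
F = F_att + ΣF_rep = (12.7500,5.7500)
Δp = p'−p = (0.6375,0.2875); α = Δx/Fx = (51/80) / (51/4) = 1/20
check: Δy/Fy = (23/80) / (23/4) = 1/20 ✓

α = 1/20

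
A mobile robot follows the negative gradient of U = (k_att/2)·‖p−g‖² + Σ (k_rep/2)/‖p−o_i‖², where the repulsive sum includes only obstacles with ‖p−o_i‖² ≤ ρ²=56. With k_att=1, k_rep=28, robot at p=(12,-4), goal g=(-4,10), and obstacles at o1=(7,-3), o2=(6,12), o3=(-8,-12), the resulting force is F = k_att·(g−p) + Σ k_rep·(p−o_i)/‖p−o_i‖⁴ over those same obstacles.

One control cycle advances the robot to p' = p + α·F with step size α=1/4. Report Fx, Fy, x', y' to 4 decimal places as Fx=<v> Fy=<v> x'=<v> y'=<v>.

F_att = 1·(g−p) = 1·(-16,14) = (-16.0000,14.0000)
o1: d²=26 ≤ ρ²=56; F_rep = 28·(5,-1)/26² = (0.2071,-0.0414)
o2: d²=292 > ρ²=56 → inactive
o3: d²=464 > ρ²=56 → inactive
F = F_att + ΣF_rep = (-15.7929,13.9586)
p' = p + 1/4·F = (8.0518,-0.5104)

Fx=-15.7929 Fy=13.9586 x'=8.0518 y'=-0.5104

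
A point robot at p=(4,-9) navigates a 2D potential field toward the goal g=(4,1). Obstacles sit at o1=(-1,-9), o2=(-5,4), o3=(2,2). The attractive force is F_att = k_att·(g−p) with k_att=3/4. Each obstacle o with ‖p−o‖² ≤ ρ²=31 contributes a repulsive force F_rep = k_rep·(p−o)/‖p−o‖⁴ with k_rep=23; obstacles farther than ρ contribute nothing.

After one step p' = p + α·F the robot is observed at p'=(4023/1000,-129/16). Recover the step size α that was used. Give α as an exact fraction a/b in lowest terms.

F_att = 3/4·(g−p) = 3/4·(0,10) = (0.0000,7.5000)
o1: d²=25 ≤ ρ²=31; F_rep = 23·(5,0)/25² = (0.1840,0.0000)
o2: d²=250 > ρ²=31 → inactive
o3: d²=125 > ρ²=31 → inactive
F = F_att + ΣF_rep = (0.1840,7.5000)
Δp = p'−p = (0.0230,0.9375); α = Δx/Fx = (23/1000) / (23/125) = 1/8
check: Δy/Fy = (15/16) / (15/2) = 1/8 ✓

α = 1/8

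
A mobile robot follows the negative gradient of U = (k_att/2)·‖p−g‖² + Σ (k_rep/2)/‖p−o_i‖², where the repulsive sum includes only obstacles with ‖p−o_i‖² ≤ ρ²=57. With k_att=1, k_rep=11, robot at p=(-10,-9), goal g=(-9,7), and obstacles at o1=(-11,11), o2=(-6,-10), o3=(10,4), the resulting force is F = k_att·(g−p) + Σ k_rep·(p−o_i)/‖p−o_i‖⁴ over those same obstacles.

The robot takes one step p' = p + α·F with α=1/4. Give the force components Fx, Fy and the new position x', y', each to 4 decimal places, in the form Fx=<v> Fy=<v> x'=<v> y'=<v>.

Fx=0.8478 Fy=16.0381 x'=-9.7881 y'=-4.9905

F_att = 1·(g−p) = 1·(1,16) = (1.0000,16.0000)
o1: d²=401 > ρ²=57 → inactive
o2: d²=17 ≤ ρ²=57; F_rep = 11·(-4,1)/17² = (-0.1522,0.0381)
o3: d²=569 > ρ²=57 → inactive
F = F_att + ΣF_rep = (0.8478,16.0381)
p' = p + 1/4·F = (-9.7881,-4.9905)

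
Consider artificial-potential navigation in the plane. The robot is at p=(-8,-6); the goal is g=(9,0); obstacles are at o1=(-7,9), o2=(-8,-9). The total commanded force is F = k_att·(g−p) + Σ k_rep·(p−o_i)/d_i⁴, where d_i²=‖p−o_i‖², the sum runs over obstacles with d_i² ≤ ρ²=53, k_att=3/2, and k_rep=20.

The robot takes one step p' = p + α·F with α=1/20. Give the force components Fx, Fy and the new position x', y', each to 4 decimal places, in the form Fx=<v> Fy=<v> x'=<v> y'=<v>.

Fx=25.5000 Fy=9.7407 x'=-6.7250 y'=-5.5130

F_att = 3/2·(g−p) = 3/2·(17,6) = (25.5000,9.0000)
o1: d²=226 > ρ²=53 → inactive
o2: d²=9 ≤ ρ²=53; F_rep = 20·(0,3)/9² = (0.0000,0.7407)
F = F_att + ΣF_rep = (25.5000,9.7407)
p' = p + 1/20·F = (-6.7250,-5.5130)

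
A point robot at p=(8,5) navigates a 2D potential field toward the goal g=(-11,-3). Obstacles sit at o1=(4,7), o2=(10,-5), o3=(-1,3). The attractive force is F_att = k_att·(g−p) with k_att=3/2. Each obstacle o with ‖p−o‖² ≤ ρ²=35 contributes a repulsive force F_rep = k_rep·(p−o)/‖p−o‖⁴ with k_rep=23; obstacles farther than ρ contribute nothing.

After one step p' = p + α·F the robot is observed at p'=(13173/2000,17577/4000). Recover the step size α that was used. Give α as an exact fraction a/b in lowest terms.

α = 1/20

F_att = 3/2·(g−p) = 3/2·(-19,-8) = (-28.5000,-12.0000)
o1: d²=20 ≤ ρ²=35; F_rep = 23·(4,-2)/20² = (0.2300,-0.1150)
o2: d²=104 > ρ²=35 → inactive
o3: d²=85 > ρ²=35 → inactive
F = F_att + ΣF_rep = (-28.2700,-12.1150)
Δp = p'−p = (-1.4135,-0.6058); α = Δx/Fx = (-2827/2000) / (-2827/100) = 1/20
check: Δy/Fy = (-2423/4000) / (-2423/200) = 1/20 ✓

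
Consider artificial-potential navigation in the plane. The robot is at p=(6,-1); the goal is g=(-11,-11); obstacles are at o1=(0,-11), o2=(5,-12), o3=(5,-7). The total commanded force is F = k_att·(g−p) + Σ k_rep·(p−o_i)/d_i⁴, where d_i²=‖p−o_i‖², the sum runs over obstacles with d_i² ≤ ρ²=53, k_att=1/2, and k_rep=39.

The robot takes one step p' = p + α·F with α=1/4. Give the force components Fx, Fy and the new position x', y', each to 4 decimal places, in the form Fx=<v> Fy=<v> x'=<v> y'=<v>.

F_att = 1/2·(g−p) = 1/2·(-17,-10) = (-8.5000,-5.0000)
o1: d²=136 > ρ²=53 → inactive
o2: d²=122 > ρ²=53 → inactive
o3: d²=37 ≤ ρ²=53; F_rep = 39·(1,6)/37² = (0.0285,0.1709)
F = F_att + ΣF_rep = (-8.4715,-4.8291)
p' = p + 1/4·F = (3.8821,-2.2073)

Fx=-8.4715 Fy=-4.8291 x'=3.8821 y'=-2.2073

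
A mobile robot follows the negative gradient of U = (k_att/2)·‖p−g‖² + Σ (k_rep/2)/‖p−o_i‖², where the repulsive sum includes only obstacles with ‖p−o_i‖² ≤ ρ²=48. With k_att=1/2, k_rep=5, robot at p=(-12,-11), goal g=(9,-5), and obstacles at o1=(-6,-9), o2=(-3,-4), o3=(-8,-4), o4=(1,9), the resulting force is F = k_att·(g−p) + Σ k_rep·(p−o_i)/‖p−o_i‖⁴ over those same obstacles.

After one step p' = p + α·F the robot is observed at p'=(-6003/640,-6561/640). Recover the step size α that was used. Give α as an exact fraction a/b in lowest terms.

α = 1/4

F_att = 1/2·(g−p) = 1/2·(21,6) = (10.5000,3.0000)
o1: d²=40 ≤ ρ²=48; F_rep = 5·(-6,-2)/40² = (-0.0187,-0.0063)
o2: d²=130 > ρ²=48 → inactive
o3: d²=65 > ρ²=48 → inactive
o4: d²=569 > ρ²=48 → inactive
F = F_att + ΣF_rep = (10.4812,2.9937)
Δp = p'−p = (2.6203,0.7484); α = Δx/Fx = (1677/640) / (1677/160) = 1/4
check: Δy/Fy = (479/640) / (479/160) = 1/4 ✓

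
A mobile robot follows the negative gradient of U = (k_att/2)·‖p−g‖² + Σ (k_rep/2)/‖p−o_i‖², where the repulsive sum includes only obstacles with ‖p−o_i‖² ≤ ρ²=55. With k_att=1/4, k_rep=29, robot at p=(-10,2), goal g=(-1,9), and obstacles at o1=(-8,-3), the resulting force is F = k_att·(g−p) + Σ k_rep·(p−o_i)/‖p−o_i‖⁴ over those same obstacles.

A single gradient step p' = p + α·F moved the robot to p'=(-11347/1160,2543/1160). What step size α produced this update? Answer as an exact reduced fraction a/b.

F_att = 1/4·(g−p) = 1/4·(9,7) = (2.2500,1.7500)
o1: d²=29 ≤ ρ²=55; F_rep = 29·(-2,5)/29² = (-0.0690,0.1724)
F = F_att + ΣF_rep = (2.1810,1.9224)
Δp = p'−p = (0.2181,0.1922); α = Δx/Fx = (253/1160) / (253/116) = 1/10
check: Δy/Fy = (223/1160) / (223/116) = 1/10 ✓

α = 1/10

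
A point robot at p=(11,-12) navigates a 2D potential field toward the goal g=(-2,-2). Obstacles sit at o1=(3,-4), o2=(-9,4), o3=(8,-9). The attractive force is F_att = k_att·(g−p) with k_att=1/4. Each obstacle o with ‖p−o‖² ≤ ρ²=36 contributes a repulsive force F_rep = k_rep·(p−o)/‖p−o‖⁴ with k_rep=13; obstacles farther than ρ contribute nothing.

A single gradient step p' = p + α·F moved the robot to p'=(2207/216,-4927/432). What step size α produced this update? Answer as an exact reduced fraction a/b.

α = 1/4

F_att = 1/4·(g−p) = 1/4·(-13,10) = (-3.2500,2.5000)
o1: d²=128 > ρ²=36 → inactive
o2: d²=656 > ρ²=36 → inactive
o3: d²=18 ≤ ρ²=36; F_rep = 13·(3,-3)/18² = (0.1204,-0.1204)
F = F_att + ΣF_rep = (-3.1296,2.3796)
Δp = p'−p = (-0.7824,0.5949); α = Δx/Fx = (-169/216) / (-169/54) = 1/4
check: Δy/Fy = (257/432) / (257/108) = 1/4 ✓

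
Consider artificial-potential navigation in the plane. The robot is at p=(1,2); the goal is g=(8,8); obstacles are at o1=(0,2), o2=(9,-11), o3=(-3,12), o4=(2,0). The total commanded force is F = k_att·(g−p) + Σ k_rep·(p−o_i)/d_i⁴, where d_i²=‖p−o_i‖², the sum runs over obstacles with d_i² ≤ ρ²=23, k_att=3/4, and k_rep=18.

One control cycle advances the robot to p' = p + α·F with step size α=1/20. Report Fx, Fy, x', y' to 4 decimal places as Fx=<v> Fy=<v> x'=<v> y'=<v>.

Fx=22.5300 Fy=5.9400 x'=2.1265 y'=2.2970

F_att = 3/4·(g−p) = 3/4·(7,6) = (5.2500,4.5000)
o1: d²=1 ≤ ρ²=23; F_rep = 18·(1,0)/1² = (18.0000,0.0000)
o2: d²=233 > ρ²=23 → inactive
o3: d²=116 > ρ²=23 → inactive
o4: d²=5 ≤ ρ²=23; F_rep = 18·(-1,2)/5² = (-0.7200,1.4400)
F = F_att + ΣF_rep = (22.5300,5.9400)
p' = p + 1/20·F = (2.1265,2.2970)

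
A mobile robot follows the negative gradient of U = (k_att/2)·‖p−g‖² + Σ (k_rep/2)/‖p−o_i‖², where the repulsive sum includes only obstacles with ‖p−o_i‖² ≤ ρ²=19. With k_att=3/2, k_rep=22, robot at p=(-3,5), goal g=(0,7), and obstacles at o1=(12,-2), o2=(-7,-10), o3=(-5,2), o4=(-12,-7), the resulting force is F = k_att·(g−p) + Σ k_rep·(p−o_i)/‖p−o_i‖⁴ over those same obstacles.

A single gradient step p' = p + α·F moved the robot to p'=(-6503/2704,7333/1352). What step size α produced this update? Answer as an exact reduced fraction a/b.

F_att = 3/2·(g−p) = 3/2·(3,2) = (4.5000,3.0000)
o1: d²=274 > ρ²=19 → inactive
o2: d²=241 > ρ²=19 → inactive
o3: d²=13 ≤ ρ²=19; F_rep = 22·(2,3)/13² = (0.2604,0.3905)
o4: d²=225 > ρ²=19 → inactive
F = F_att + ΣF_rep = (4.7604,3.3905)
Δp = p'−p = (0.5950,0.4238); α = Δx/Fx = (1609/2704) / (1609/338) = 1/8
check: Δy/Fy = (573/1352) / (573/169) = 1/8 ✓

α = 1/8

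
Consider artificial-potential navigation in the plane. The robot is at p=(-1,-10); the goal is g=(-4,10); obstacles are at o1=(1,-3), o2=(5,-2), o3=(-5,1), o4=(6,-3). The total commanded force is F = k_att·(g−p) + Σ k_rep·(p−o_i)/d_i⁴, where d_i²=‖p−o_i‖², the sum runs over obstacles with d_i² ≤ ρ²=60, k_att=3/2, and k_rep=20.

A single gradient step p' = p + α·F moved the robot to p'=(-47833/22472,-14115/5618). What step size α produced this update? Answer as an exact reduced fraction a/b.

F_att = 3/2·(g−p) = 3/2·(-3,20) = (-4.5000,30.0000)
o1: d²=53 ≤ ρ²=60; F_rep = 20·(-2,-7)/53² = (-0.0142,-0.0498)
o2: d²=100 > ρ²=60 → inactive
o3: d²=137 > ρ²=60 → inactive
o4: d²=98 > ρ²=60 → inactive
F = F_att + ΣF_rep = (-4.5142,29.9502)
Δp = p'−p = (-1.1286,7.4875); α = Δx/Fx = (-25361/22472) / (-25361/5618) = 1/4
check: Δy/Fy = (42065/5618) / (84130/2809) = 1/4 ✓

α = 1/4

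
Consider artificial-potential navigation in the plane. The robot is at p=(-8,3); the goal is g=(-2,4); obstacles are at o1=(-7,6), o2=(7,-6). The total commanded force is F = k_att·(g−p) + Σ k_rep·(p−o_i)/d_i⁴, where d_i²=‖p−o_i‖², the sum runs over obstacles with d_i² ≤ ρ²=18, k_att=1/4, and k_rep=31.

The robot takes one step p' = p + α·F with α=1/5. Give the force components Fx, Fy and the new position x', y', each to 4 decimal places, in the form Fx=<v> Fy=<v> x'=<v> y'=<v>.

F_att = 1/4·(g−p) = 1/4·(6,1) = (1.5000,0.2500)
o1: d²=10 ≤ ρ²=18; F_rep = 31·(-1,-3)/10² = (-0.3100,-0.9300)
o2: d²=306 > ρ²=18 → inactive
F = F_att + ΣF_rep = (1.1900,-0.6800)
p' = p + 1/5·F = (-7.7620,2.8640)

Fx=1.1900 Fy=-0.6800 x'=-7.7620 y'=2.8640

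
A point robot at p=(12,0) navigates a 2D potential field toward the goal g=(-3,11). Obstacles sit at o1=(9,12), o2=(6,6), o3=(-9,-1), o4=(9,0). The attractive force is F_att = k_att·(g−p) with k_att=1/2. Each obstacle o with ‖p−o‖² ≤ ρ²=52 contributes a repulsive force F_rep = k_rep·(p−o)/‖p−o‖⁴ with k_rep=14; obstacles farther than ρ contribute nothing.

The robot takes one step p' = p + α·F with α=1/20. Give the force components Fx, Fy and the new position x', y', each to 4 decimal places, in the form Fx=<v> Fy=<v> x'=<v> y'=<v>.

F_att = 1/2·(g−p) = 1/2·(-15,11) = (-7.5000,5.5000)
o1: d²=153 > ρ²=52 → inactive
o2: d²=72 > ρ²=52 → inactive
o3: d²=442 > ρ²=52 → inactive
o4: d²=9 ≤ ρ²=52; F_rep = 14·(3,0)/9² = (0.5185,0.0000)
F = F_att + ΣF_rep = (-6.9815,5.5000)
p' = p + 1/20·F = (11.6509,0.2750)

Fx=-6.9815 Fy=5.5000 x'=11.6509 y'=0.2750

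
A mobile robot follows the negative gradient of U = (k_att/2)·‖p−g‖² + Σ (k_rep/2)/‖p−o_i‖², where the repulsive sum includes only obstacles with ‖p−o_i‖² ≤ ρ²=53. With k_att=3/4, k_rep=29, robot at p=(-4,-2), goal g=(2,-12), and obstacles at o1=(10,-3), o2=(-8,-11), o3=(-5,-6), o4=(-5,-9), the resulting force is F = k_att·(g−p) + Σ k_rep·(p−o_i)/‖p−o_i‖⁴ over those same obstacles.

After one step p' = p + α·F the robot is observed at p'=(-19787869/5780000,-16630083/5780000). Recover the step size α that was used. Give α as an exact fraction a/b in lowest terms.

F_att = 3/4·(g−p) = 3/4·(6,-10) = (4.5000,-7.5000)
o1: d²=197 > ρ²=53 → inactive
o2: d²=97 > ρ²=53 → inactive
o3: d²=17 ≤ ρ²=53; F_rep = 29·(1,4)/17² = (0.1003,0.4014)
o4: d²=50 ≤ ρ²=53; F_rep = 29·(1,7)/50² = (0.0116,0.0812)
F = F_att + ΣF_rep = (4.6119,-7.0174)
Δp = p'−p = (0.5765,-0.8772); α = Δx/Fx = (3332131/5780000) / (3332131/722500) = 1/8
check: Δy/Fy = (-5070083/5780000) / (-5070083/722500) = 1/8 ✓

α = 1/8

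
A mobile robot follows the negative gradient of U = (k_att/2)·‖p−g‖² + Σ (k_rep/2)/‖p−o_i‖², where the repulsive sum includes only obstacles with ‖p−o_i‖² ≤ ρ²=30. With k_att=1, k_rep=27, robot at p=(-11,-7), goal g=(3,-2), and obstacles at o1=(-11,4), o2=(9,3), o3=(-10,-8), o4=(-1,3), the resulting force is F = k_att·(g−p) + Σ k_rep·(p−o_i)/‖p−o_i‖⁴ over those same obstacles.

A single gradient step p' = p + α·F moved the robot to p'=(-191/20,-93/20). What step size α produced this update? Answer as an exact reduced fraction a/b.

F_att = 1·(g−p) = 1·(14,5) = (14.0000,5.0000)
o1: d²=121 > ρ²=30 → inactive
o2: d²=500 > ρ²=30 → inactive
o3: d²=2 ≤ ρ²=30; F_rep = 27·(-1,1)/2² = (-6.7500,6.7500)
o4: d²=200 > ρ²=30 → inactive
F = F_att + ΣF_rep = (7.2500,11.7500)
Δp = p'−p = (1.4500,2.3500); α = Δx/Fx = (29/20) / (29/4) = 1/5
check: Δy/Fy = (47/20) / (47/4) = 1/5 ✓

α = 1/5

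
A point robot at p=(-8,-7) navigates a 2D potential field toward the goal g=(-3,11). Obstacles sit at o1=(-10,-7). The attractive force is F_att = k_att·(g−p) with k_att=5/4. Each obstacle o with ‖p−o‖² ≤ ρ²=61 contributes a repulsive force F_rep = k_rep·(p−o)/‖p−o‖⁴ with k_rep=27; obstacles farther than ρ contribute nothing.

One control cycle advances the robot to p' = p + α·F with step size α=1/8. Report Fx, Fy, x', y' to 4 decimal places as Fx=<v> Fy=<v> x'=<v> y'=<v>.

F_att = 5/4·(g−p) = 5/4·(5,18) = (6.2500,22.5000)
o1: d²=4 ≤ ρ²=61; F_rep = 27·(2,0)/4² = (3.3750,0.0000)
F = F_att + ΣF_rep = (9.6250,22.5000)
p' = p + 1/8·F = (-6.7969,-4.1875)

Fx=9.6250 Fy=22.5000 x'=-6.7969 y'=-4.1875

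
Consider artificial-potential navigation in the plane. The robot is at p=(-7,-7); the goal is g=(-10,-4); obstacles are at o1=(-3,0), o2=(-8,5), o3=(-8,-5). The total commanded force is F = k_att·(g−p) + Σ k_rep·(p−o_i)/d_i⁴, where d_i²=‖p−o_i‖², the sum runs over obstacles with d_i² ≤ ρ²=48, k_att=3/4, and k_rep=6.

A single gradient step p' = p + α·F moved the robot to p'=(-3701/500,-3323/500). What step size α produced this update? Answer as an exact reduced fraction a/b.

α = 1/5

F_att = 3/4·(g−p) = 3/4·(-3,3) = (-2.2500,2.2500)
o1: d²=65 > ρ²=48 → inactive
o2: d²=145 > ρ²=48 → inactive
o3: d²=5 ≤ ρ²=48; F_rep = 6·(1,-2)/5² = (0.2400,-0.4800)
F = F_att + ΣF_rep = (-2.0100,1.7700)
Δp = p'−p = (-0.4020,0.3540); α = Δx/Fx = (-201/500) / (-201/100) = 1/5
check: Δy/Fy = (177/500) / (177/100) = 1/5 ✓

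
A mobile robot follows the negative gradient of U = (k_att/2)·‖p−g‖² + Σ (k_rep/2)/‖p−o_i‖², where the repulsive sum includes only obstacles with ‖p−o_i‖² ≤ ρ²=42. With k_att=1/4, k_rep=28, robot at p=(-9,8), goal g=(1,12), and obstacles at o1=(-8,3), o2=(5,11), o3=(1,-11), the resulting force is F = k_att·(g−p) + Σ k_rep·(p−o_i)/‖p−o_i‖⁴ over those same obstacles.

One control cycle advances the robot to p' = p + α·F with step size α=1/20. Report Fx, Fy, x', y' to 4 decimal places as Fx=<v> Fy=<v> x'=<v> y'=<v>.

Fx=2.4586 Fy=1.2071 x'=-8.8771 y'=8.0604

F_att = 1/4·(g−p) = 1/4·(10,4) = (2.5000,1.0000)
o1: d²=26 ≤ ρ²=42; F_rep = 28·(-1,5)/26² = (-0.0414,0.2071)
o2: d²=205 > ρ²=42 → inactive
o3: d²=461 > ρ²=42 → inactive
F = F_att + ΣF_rep = (2.4586,1.2071)
p' = p + 1/20·F = (-8.8771,8.0604)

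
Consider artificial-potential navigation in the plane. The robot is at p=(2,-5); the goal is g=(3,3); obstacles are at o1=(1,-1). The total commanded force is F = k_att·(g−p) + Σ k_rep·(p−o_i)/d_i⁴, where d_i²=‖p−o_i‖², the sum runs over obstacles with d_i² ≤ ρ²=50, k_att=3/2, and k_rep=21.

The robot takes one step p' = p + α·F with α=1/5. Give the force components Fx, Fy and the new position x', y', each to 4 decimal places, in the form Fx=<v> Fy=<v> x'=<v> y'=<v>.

F_att = 3/2·(g−p) = 3/2·(1,8) = (1.5000,12.0000)
o1: d²=17 ≤ ρ²=50; F_rep = 21·(1,-4)/17² = (0.0727,-0.2907)
F = F_att + ΣF_rep = (1.5727,11.7093)
p' = p + 1/5·F = (2.3145,-2.6581)

Fx=1.5727 Fy=11.7093 x'=2.3145 y'=-2.6581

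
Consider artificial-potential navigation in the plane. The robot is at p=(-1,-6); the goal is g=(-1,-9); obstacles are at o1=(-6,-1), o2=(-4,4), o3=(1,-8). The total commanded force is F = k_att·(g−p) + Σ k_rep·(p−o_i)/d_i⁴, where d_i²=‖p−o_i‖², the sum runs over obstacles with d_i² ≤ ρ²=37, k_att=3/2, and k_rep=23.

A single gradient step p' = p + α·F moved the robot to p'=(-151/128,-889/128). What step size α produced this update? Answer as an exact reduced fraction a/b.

α = 1/4

F_att = 3/2·(g−p) = 3/2·(0,-3) = (0.0000,-4.5000)
o1: d²=50 > ρ²=37 → inactive
o2: d²=109 > ρ²=37 → inactive
o3: d²=8 ≤ ρ²=37; F_rep = 23·(-2,2)/8² = (-0.7188,0.7188)
F = F_att + ΣF_rep = (-0.7188,-3.7812)
Δp = p'−p = (-0.1797,-0.9453); α = Δx/Fx = (-23/128) / (-23/32) = 1/4
check: Δy/Fy = (-121/128) / (-121/32) = 1/4 ✓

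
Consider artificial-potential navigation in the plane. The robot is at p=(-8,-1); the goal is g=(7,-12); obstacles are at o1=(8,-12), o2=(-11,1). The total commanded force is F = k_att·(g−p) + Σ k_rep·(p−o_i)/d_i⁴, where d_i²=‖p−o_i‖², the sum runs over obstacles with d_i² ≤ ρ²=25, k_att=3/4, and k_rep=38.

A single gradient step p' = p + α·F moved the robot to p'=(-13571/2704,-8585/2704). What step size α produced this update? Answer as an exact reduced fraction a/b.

α = 1/4

F_att = 3/4·(g−p) = 3/4·(15,-11) = (11.2500,-8.2500)
o1: d²=377 > ρ²=25 → inactive
o2: d²=13 ≤ ρ²=25; F_rep = 38·(3,-2)/13² = (0.6746,-0.4497)
F = F_att + ΣF_rep = (11.9246,-8.6997)
Δp = p'−p = (2.9811,-2.1749); α = Δx/Fx = (8061/2704) / (8061/676) = 1/4
check: Δy/Fy = (-5881/2704) / (-5881/676) = 1/4 ✓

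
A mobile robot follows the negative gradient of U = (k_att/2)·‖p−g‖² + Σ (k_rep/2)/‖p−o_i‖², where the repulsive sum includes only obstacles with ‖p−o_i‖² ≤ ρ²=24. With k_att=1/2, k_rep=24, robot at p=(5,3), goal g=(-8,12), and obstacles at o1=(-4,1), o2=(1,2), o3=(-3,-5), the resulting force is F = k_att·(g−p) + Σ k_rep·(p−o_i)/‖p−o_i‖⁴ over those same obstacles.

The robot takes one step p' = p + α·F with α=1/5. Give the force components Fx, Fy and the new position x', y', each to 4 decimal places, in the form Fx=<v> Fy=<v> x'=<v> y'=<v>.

Fx=-6.1678 Fy=4.5830 x'=3.7664 y'=3.9166

F_att = 1/2·(g−p) = 1/2·(-13,9) = (-6.5000,4.5000)
o1: d²=85 > ρ²=24 → inactive
o2: d²=17 ≤ ρ²=24; F_rep = 24·(4,1)/17² = (0.3322,0.0830)
o3: d²=128 > ρ²=24 → inactive
F = F_att + ΣF_rep = (-6.1678,4.5830)
p' = p + 1/5·F = (3.7664,3.9166)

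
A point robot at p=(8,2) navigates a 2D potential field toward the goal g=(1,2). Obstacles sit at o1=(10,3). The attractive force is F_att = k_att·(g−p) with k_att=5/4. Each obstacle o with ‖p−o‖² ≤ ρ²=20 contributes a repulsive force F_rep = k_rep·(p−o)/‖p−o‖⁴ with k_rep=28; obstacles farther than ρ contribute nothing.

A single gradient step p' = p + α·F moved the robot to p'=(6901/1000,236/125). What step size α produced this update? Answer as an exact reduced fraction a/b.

F_att = 5/4·(g−p) = 5/4·(-7,0) = (-8.7500,0.0000)
o1: d²=5 ≤ ρ²=20; F_rep = 28·(-2,-1)/5² = (-2.2400,-1.1200)
F = F_att + ΣF_rep = (-10.9900,-1.1200)
Δp = p'−p = (-1.0990,-0.1120); α = Δx/Fx = (-1099/1000) / (-1099/100) = 1/10
check: Δy/Fy = (-14/125) / (-28/25) = 1/10 ✓

α = 1/10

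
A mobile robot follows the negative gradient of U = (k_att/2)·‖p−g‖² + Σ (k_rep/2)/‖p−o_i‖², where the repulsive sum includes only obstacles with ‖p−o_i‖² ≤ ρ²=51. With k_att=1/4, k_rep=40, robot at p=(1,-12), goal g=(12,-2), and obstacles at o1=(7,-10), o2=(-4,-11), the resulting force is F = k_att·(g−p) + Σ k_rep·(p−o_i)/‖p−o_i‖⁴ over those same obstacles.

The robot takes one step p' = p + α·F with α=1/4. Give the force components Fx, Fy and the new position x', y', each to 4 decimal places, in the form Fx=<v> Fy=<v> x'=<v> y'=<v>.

Fx=2.8959 Fy=2.3908 x'=1.7240 y'=-11.4023

F_att = 1/4·(g−p) = 1/4·(11,10) = (2.7500,2.5000)
o1: d²=40 ≤ ρ²=51; F_rep = 40·(-6,-2)/40² = (-0.1500,-0.0500)
o2: d²=26 ≤ ρ²=51; F_rep = 40·(5,-1)/26² = (0.2959,-0.0592)
F = F_att + ΣF_rep = (2.8959,2.3908)
p' = p + 1/4·F = (1.7240,-11.4023)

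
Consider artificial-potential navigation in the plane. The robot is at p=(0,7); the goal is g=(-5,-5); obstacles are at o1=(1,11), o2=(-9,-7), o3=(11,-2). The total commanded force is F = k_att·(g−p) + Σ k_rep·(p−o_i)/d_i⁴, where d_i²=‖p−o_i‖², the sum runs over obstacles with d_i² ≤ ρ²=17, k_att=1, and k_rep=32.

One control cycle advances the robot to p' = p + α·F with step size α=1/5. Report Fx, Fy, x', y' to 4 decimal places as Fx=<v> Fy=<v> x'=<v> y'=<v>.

Fx=-5.1107 Fy=-12.4429 x'=-1.0221 y'=4.5114

F_att = 1·(g−p) = 1·(-5,-12) = (-5.0000,-12.0000)
o1: d²=17 ≤ ρ²=17; F_rep = 32·(-1,-4)/17² = (-0.1107,-0.4429)
o2: d²=277 > ρ²=17 → inactive
o3: d²=202 > ρ²=17 → inactive
F = F_att + ΣF_rep = (-5.1107,-12.4429)
p' = p + 1/5·F = (-1.0221,4.5114)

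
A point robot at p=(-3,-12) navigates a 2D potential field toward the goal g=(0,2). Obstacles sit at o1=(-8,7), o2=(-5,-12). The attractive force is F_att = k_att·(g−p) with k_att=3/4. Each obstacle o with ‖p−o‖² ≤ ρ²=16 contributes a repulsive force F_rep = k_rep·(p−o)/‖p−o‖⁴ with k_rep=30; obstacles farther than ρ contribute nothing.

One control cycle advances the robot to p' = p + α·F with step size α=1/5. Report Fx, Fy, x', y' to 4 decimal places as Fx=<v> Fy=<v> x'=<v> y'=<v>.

F_att = 3/4·(g−p) = 3/4·(3,14) = (2.2500,10.5000)
o1: d²=386 > ρ²=16 → inactive
o2: d²=4 ≤ ρ²=16; F_rep = 30·(2,0)/4² = (3.7500,0.0000)
F = F_att + ΣF_rep = (6.0000,10.5000)
p' = p + 1/5·F = (-1.8000,-9.9000)

Fx=6.0000 Fy=10.5000 x'=-1.8000 y'=-9.9000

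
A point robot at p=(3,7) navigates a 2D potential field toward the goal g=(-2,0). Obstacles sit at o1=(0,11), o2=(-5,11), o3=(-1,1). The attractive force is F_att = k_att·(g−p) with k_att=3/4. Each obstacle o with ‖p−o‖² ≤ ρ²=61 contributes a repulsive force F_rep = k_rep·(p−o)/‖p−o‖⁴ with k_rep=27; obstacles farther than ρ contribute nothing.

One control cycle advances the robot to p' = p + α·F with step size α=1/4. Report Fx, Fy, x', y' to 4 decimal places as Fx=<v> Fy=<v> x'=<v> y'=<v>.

Fx=-3.5805 Fy=-5.3629 x'=2.1049 y'=5.6593

F_att = 3/4·(g−p) = 3/4·(-5,-7) = (-3.7500,-5.2500)
o1: d²=25 ≤ ρ²=61; F_rep = 27·(3,-4)/25² = (0.1296,-0.1728)
o2: d²=80 > ρ²=61 → inactive
o3: d²=52 ≤ ρ²=61; F_rep = 27·(4,6)/52² = (0.0399,0.0599)
F = F_att + ΣF_rep = (-3.5805,-5.3629)
p' = p + 1/4·F = (2.1049,5.6593)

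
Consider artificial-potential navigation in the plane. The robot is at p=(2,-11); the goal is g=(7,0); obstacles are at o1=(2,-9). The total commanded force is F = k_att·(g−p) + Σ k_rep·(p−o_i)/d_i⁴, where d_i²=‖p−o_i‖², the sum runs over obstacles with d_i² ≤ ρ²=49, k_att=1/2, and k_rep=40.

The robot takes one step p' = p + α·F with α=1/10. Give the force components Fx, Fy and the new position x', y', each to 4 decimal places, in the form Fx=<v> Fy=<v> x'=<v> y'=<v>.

Fx=2.5000 Fy=0.5000 x'=2.2500 y'=-10.9500

F_att = 1/2·(g−p) = 1/2·(5,11) = (2.5000,5.5000)
o1: d²=4 ≤ ρ²=49; F_rep = 40·(0,-2)/4² = (0.0000,-5.0000)
F = F_att + ΣF_rep = (2.5000,0.5000)
p' = p + 1/10·F = (2.2500,-10.9500)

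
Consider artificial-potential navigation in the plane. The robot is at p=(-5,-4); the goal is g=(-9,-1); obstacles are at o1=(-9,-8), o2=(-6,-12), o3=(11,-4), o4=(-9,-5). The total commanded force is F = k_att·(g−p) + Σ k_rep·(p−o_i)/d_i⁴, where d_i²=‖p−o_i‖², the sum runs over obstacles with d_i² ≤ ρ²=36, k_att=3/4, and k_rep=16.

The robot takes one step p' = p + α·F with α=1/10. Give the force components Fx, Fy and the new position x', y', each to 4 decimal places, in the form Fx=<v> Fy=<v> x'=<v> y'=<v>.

F_att = 3/4·(g−p) = 3/4·(-4,3) = (-3.0000,2.2500)
o1: d²=32 ≤ ρ²=36; F_rep = 16·(4,4)/32² = (0.0625,0.0625)
o2: d²=65 > ρ²=36 → inactive
o3: d²=256 > ρ²=36 → inactive
o4: d²=17 ≤ ρ²=36; F_rep = 16·(4,1)/17² = (0.2215,0.0554)
F = F_att + ΣF_rep = (-2.7160,2.3679)
p' = p + 1/10·F = (-5.2716,-3.7632)

Fx=-2.7160 Fy=2.3679 x'=-5.2716 y'=-3.7632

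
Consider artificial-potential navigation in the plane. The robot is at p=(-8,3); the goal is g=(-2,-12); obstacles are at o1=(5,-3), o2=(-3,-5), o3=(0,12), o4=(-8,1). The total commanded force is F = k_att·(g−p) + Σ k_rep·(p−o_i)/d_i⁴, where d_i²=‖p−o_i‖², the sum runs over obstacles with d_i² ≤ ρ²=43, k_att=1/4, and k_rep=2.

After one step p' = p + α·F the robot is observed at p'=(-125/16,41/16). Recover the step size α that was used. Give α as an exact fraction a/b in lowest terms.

α = 1/8

F_att = 1/4·(g−p) = 1/4·(6,-15) = (1.5000,-3.7500)
o1: d²=205 > ρ²=43 → inactive
o2: d²=89 > ρ²=43 → inactive
o3: d²=145 > ρ²=43 → inactive
o4: d²=4 ≤ ρ²=43; F_rep = 2·(0,2)/4² = (0.0000,0.2500)
F = F_att + ΣF_rep = (1.5000,-3.5000)
Δp = p'−p = (0.1875,-0.4375); α = Δx/Fx = (3/16) / (3/2) = 1/8
check: Δy/Fy = (-7/16) / (-7/2) = 1/8 ✓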